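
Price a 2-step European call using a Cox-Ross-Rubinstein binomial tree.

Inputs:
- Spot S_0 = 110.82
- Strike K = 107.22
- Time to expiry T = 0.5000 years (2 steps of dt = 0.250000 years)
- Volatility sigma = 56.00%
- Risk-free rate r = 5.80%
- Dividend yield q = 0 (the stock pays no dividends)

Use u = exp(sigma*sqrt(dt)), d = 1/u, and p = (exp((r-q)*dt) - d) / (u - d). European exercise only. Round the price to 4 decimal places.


Answer: Price = V(0,0) = 19.2812

Derivation:
dt = T/N = 0.250000
u = exp(sigma*sqrt(dt)) = 1.323130; d = 1/u = 0.755784
p = (exp((r-q)*dt) - d) / (u - d) = 0.456198
Discount per step: exp(-r*dt) = 0.985605
Stock lattice S(k, i) with i counting down-moves:
  k=0: S(0,0) = 110.8200
  k=1: S(1,0) = 146.6292; S(1,1) = 83.7560
  k=2: S(2,0) = 194.0095; S(2,1) = 110.8200; S(2,2) = 63.3014
Terminal payoffs V(N, i) = max(S_T - K, 0):
  V(2,0) = 86.789526; V(2,1) = 3.600000; V(2,2) = 0.000000
Backward induction: V(k, i) = exp(-r*dt) * [p * V(k+1, i) + (1-p) * V(k+1, i+1)].
  V(1,0) = exp(-r*dt) * [p*86.789526 + (1-p)*3.600000] = 40.952719
  V(1,1) = exp(-r*dt) * [p*3.600000 + (1-p)*0.000000] = 1.618670
  V(0,0) = exp(-r*dt) * [p*40.952719 + (1-p)*1.618670] = 19.281153


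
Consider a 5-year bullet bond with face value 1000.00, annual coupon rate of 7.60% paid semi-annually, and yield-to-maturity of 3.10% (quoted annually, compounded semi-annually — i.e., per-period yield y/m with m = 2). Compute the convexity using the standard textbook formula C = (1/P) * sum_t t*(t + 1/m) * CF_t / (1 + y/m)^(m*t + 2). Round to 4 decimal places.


Coupon per period c = face * coupon_rate / m = 38.000000
Periods per year m = 2; per-period yield y/m = 0.015500
Number of cashflows N = 10
Cashflows (t years, CF_t, discount factor 1/(1+y/m)^(m*t), PV):
  t = 0.5000: CF_t = 38.000000, DF = 0.984737, PV = 37.419990
  t = 1.0000: CF_t = 38.000000, DF = 0.969706, PV = 36.848833
  t = 1.5000: CF_t = 38.000000, DF = 0.954905, PV = 36.286394
  t = 2.0000: CF_t = 38.000000, DF = 0.940330, PV = 35.732540
  t = 2.5000: CF_t = 38.000000, DF = 0.925977, PV = 35.187139
  t = 3.0000: CF_t = 38.000000, DF = 0.911844, PV = 34.650063
  t = 3.5000: CF_t = 38.000000, DF = 0.897926, PV = 34.121185
  t = 4.0000: CF_t = 38.000000, DF = 0.884220, PV = 33.600379
  t = 4.5000: CF_t = 38.000000, DF = 0.870724, PV = 33.087522
  t = 5.0000: CF_t = 1038.000000, DF = 0.857434, PV = 890.016537
Price P = sum_t PV_t = 1206.950582
Convexity numerator sum_t t*(t + 1/m) * CF_t / (1+y/m)^(m*t + 2):
  t = 0.5000: term = 18.143197
  t = 1.0000: term = 53.598810
  t = 1.5000: term = 105.561417
  t = 2.0000: term = 173.250316
  t = 2.5000: term = 255.908886
  t = 3.0000: term = 352.803978
  t = 3.5000: term = 463.225312
  t = 4.0000: term = 586.484886
  t = 4.5000: term = 721.916403
  t = 5.0000: term = 23733.998712
Convexity = (1/P) * sum = 26464.891916 / 1206.950582 = 21.927072

Answer: Convexity = 21.9271


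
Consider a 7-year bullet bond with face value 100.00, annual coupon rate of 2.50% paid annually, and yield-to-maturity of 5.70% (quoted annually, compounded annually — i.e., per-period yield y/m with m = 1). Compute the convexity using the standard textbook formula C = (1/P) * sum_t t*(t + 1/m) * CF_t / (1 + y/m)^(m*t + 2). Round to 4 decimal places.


Coupon per period c = face * coupon_rate / m = 2.500000
Periods per year m = 1; per-period yield y/m = 0.057000
Number of cashflows N = 7
Cashflows (t years, CF_t, discount factor 1/(1+y/m)^(m*t), PV):
  t = 1.0000: CF_t = 2.500000, DF = 0.946074, PV = 2.365184
  t = 2.0000: CF_t = 2.500000, DF = 0.895056, PV = 2.237639
  t = 3.0000: CF_t = 2.500000, DF = 0.846789, PV = 2.116972
  t = 4.0000: CF_t = 2.500000, DF = 0.801125, PV = 2.002811
  t = 5.0000: CF_t = 2.500000, DF = 0.757923, PV = 1.894807
  t = 6.0000: CF_t = 2.500000, DF = 0.717051, PV = 1.792628
  t = 7.0000: CF_t = 102.500000, DF = 0.678383, PV = 69.534279
Price P = sum_t PV_t = 81.944320
Convexity numerator sum_t t*(t + 1/m) * CF_t / (1+y/m)^(m*t + 2):
  t = 1.0000: term = 4.233943
  t = 2.0000: term = 12.016869
  t = 3.0000: term = 22.737689
  t = 4.0000: term = 35.852553
  t = 5.0000: term = 50.878741
  t = 6.0000: term = 67.389060
  t = 7.0000: term = 3485.274643
Convexity = (1/P) * sum = 3678.383497 / 81.944320 = 44.888816

Answer: Convexity = 44.8888


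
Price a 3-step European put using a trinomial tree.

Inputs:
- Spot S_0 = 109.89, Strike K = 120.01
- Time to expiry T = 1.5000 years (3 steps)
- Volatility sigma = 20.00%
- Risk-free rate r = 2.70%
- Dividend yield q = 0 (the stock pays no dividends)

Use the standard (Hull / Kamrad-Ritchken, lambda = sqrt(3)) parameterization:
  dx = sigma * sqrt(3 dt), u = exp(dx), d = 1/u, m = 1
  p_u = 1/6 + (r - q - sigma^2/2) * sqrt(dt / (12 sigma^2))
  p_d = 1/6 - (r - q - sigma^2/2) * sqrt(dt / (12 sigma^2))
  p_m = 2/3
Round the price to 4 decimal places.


Answer: Price = V(0,0) = 14.1712

Derivation:
dt = T/N = 0.500000; dx = sigma*sqrt(3*dt) = 0.244949
u = exp(dx) = 1.277556; d = 1/u = 0.782744
p_u = 0.173811, p_m = 0.666667, p_d = 0.159522
Discount per step: exp(-r*dt) = 0.986591
Stock lattice S(k, j) with j the centered position index:
  k=0: S(0,+0) = 109.8900
  k=1: S(1,-1) = 86.0158; S(1,+0) = 109.8900; S(1,+1) = 140.3906
  k=2: S(2,-2) = 67.3284; S(2,-1) = 86.0158; S(2,+0) = 109.8900; S(2,+1) = 140.3906; S(2,+2) = 179.3569
  k=3: S(3,-3) = 52.7009; S(3,-2) = 67.3284; S(3,-1) = 86.0158; S(3,+0) = 109.8900; S(3,+1) = 140.3906; S(3,+2) = 179.3569; S(3,+3) = 229.1385
Terminal payoffs V(N, j) = max(K - S_T, 0):
  V(3,-3) = 67.309078; V(3,-2) = 52.681615; V(3,-1) = 33.994209; V(3,+0) = 10.120000; V(3,+1) = 0.000000; V(3,+2) = 0.000000; V(3,+3) = 0.000000
Backward induction: V(k, j) = exp(-r*dt) * [p_u * V(k+1, j+1) + p_m * V(k+1, j) + p_d * V(k+1, j-1)]
  V(2,-2) = exp(-r*dt) * [p_u*33.994209 + p_m*52.681615 + p_d*67.309078] = 51.072787
  V(2,-1) = exp(-r*dt) * [p_u*10.120000 + p_m*33.994209 + p_d*52.681615] = 32.385499
  V(2,+0) = exp(-r*dt) * [p_u*0.000000 + p_m*10.120000 + p_d*33.994209] = 12.006318
  V(2,+1) = exp(-r*dt) * [p_u*0.000000 + p_m*0.000000 + p_d*10.120000] = 1.592718
  V(2,+2) = exp(-r*dt) * [p_u*0.000000 + p_m*0.000000 + p_d*0.000000] = 0.000000
  V(1,-1) = exp(-r*dt) * [p_u*12.006318 + p_m*32.385499 + p_d*51.072787] = 31.397670
  V(1,+0) = exp(-r*dt) * [p_u*1.592718 + p_m*12.006318 + p_d*32.385499] = 13.266936
  V(1,+1) = exp(-r*dt) * [p_u*0.000000 + p_m*1.592718 + p_d*12.006318] = 2.937167
  V(0,+0) = exp(-r*dt) * [p_u*2.937167 + p_m*13.266936 + p_d*31.397670] = 14.171157


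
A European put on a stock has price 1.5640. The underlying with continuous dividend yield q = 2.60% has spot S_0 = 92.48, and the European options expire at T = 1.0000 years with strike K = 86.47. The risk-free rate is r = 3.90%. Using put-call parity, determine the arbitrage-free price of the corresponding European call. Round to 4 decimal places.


Put-call parity: C - P = S_0 * exp(-qT) - K * exp(-rT).
S_0 * exp(-qT) = 92.4800 * 0.97433509 = 90.10650909
K * exp(-rT) = 86.4700 * 0.96175071 = 83.16258382
C = P + S*exp(-qT) - K*exp(-rT)
C = 1.5640 + 90.10650909 - 83.16258382 = 8.5079

Answer: Call price = 8.5079


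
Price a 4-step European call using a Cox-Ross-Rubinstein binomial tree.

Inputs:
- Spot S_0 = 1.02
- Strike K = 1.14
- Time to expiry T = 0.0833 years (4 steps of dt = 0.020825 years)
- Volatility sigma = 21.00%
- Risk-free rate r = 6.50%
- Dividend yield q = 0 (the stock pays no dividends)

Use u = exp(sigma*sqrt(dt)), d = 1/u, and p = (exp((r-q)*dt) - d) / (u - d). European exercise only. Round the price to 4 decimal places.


dt = T/N = 0.020825
u = exp(sigma*sqrt(dt)) = 1.030769; d = 1/u = 0.970150
p = (exp((r-q)*dt) - d) / (u - d) = 0.514770
Discount per step: exp(-r*dt) = 0.998647
Stock lattice S(k, i) with i counting down-moves:
  k=0: S(0,0) = 1.0200
  k=1: S(1,0) = 1.0514; S(1,1) = 0.9896
  k=2: S(2,0) = 1.0837; S(2,1) = 1.0200; S(2,2) = 0.9600
  k=3: S(3,0) = 1.1171; S(3,1) = 1.0514; S(3,2) = 0.9896; S(3,3) = 0.9314
  k=4: S(4,0) = 1.1514; S(4,1) = 1.0837; S(4,2) = 1.0200; S(4,3) = 0.9600; S(4,4) = 0.9036
Terminal payoffs V(N, i) = max(S_T - K, 0):
  V(4,0) = 0.011450; V(4,1) = 0.000000; V(4,2) = 0.000000; V(4,3) = 0.000000; V(4,4) = 0.000000
Backward induction: V(k, i) = exp(-r*dt) * [p * V(k+1, i) + (1-p) * V(k+1, i+1)].
  V(3,0) = exp(-r*dt) * [p*0.011450 + (1-p)*0.000000] = 0.005886
  V(3,1) = exp(-r*dt) * [p*0.000000 + (1-p)*0.000000] = 0.000000
  V(3,2) = exp(-r*dt) * [p*0.000000 + (1-p)*0.000000] = 0.000000
  V(3,3) = exp(-r*dt) * [p*0.000000 + (1-p)*0.000000] = 0.000000
  V(2,0) = exp(-r*dt) * [p*0.005886 + (1-p)*0.000000] = 0.003026
  V(2,1) = exp(-r*dt) * [p*0.000000 + (1-p)*0.000000] = 0.000000
  V(2,2) = exp(-r*dt) * [p*0.000000 + (1-p)*0.000000] = 0.000000
  V(1,0) = exp(-r*dt) * [p*0.003026 + (1-p)*0.000000] = 0.001556
  V(1,1) = exp(-r*dt) * [p*0.000000 + (1-p)*0.000000] = 0.000000
  V(0,0) = exp(-r*dt) * [p*0.001556 + (1-p)*0.000000] = 0.000800

Answer: Price = V(0,0) = 0.0008


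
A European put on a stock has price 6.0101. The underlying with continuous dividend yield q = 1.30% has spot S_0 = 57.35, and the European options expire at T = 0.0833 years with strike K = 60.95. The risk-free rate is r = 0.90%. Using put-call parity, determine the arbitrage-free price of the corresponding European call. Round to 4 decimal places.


Put-call parity: C - P = S_0 * exp(-qT) - K * exp(-rT).
S_0 * exp(-qT) = 57.3500 * 0.99891769 = 57.28792930
K * exp(-rT) = 60.9500 * 0.99925058 = 60.90432291
C = P + S*exp(-qT) - K*exp(-rT)
C = 6.0101 + 57.28792930 - 60.90432291 = 2.3937

Answer: Call price = 2.3937


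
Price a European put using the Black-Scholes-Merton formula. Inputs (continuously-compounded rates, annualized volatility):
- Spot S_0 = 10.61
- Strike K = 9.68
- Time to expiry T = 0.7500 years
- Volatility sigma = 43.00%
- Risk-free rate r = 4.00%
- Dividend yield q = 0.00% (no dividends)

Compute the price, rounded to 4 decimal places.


Answer: Price = 0.9466

Derivation:
d1 = (ln(S/K) + (r - q + 0.5*sigma^2) * T) / (sigma * sqrt(T)) = 0.51309669
d2 = d1 - sigma * sqrt(T) = 0.14070577
exp(-rT) = 0.97044553; exp(-qT) = 1.00000000
P = K * exp(-rT) * N(-d2) - S_0 * exp(-qT) * N(-d1)
N(-d1) = 0.30394184; N(-d2) = 0.44405119
P = 9.6800 * 0.97044553 * 0.44405119 - 10.6100 * 1.00000000 * 0.30394184 = 0.9466


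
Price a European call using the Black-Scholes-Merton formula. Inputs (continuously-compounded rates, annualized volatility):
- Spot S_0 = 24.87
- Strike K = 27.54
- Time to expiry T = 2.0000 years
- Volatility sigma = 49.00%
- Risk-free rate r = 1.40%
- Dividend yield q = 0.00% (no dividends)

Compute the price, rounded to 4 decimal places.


Answer: Price = 6.0825

Derivation:
d1 = (ln(S/K) + (r - q + 0.5*sigma^2) * T) / (sigma * sqrt(T)) = 0.23972762
d2 = d1 - sigma * sqrt(T) = -0.45323703
exp(-rT) = 0.97238837; exp(-qT) = 1.00000000
C = S_0 * exp(-qT) * N(d1) - K * exp(-rT) * N(d2)
N(d1) = 0.59472929; N(d2) = 0.32518904
C = 24.8700 * 1.00000000 * 0.59472929 - 27.5400 * 0.97238837 * 0.32518904 = 6.0825


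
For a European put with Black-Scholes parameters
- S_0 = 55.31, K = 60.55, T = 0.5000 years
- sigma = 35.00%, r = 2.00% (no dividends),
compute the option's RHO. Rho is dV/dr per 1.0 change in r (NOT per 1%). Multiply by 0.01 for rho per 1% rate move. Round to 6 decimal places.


Answer: Rho = -20.181684

Derivation:
d1 = -0.2015890561; d2 = -0.4490764295
phi(d1) = 0.3909179424; exp(-qT) = 1.0000000000; exp(-rT) = 0.9900498337
N(-d2) = 0.6733117385
Rho = -K*T*exp(-rT)*N(-d2) = -60.5500 * 0.5000 * 0.9900498337 * 0.6733117385 = -20.181684


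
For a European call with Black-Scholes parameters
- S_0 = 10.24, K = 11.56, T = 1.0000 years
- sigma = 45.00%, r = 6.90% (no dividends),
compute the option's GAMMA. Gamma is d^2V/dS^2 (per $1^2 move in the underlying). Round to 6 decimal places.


Answer: Gamma = 0.086064

Derivation:
d1 = 0.1088905697; d2 = -0.3411094303
phi(d1) = 0.3965841171; exp(-qT) = 1.0000000000; exp(-rT) = 0.9333266801
Gamma = exp(-qT) * phi(d1) / (S * sigma * sqrt(T)) = 1.0000000000 * 0.3965841171 / (10.2400 * 0.4500 * 1.0000000000) = 0.086064


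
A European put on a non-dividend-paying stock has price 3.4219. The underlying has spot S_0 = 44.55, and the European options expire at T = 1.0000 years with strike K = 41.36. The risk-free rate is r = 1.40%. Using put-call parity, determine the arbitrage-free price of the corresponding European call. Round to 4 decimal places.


Put-call parity: C - P = S_0 * exp(-qT) - K * exp(-rT).
S_0 * exp(-qT) = 44.5500 * 1.00000000 = 44.55000000
K * exp(-rT) = 41.3600 * 0.98609754 = 40.78499443
C = P + S*exp(-qT) - K*exp(-rT)
C = 3.4219 + 44.55000000 - 40.78499443 = 7.1869

Answer: Call price = 7.1869


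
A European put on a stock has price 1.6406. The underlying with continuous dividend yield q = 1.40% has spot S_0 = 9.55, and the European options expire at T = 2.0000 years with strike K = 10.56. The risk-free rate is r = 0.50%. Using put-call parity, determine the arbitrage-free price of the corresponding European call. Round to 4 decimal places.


Answer: Call price = 0.4720

Derivation:
Put-call parity: C - P = S_0 * exp(-qT) - K * exp(-rT).
S_0 * exp(-qT) = 9.5500 * 0.97238837 = 9.28630890
K * exp(-rT) = 10.5600 * 0.99004983 = 10.45492624
C = P + S*exp(-qT) - K*exp(-rT)
C = 1.6406 + 9.28630890 - 10.45492624 = 0.4720


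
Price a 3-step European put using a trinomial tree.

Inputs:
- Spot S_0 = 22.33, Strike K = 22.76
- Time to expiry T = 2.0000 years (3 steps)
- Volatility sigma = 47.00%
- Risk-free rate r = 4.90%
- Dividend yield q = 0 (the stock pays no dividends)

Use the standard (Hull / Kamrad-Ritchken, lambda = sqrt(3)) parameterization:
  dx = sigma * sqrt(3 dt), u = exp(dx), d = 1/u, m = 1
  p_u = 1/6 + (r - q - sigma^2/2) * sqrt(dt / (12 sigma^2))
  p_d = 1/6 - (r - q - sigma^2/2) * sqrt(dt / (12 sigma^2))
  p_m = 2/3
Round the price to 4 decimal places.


dt = T/N = 0.666667; dx = sigma*sqrt(3*dt) = 0.664680
u = exp(dx) = 1.943869; d = 1/u = 0.514438
p_u = 0.135850, p_m = 0.666667, p_d = 0.197483
Discount per step: exp(-r*dt) = 0.967861
Stock lattice S(k, j) with j the centered position index:
  k=0: S(0,+0) = 22.3300
  k=1: S(1,-1) = 11.4874; S(1,+0) = 22.3300; S(1,+1) = 43.4066
  k=2: S(2,-2) = 5.9096; S(2,-1) = 11.4874; S(2,+0) = 22.3300; S(2,+1) = 43.4066; S(2,+2) = 84.3767
  k=3: S(3,-3) = 3.0401; S(3,-2) = 5.9096; S(3,-1) = 11.4874; S(3,+0) = 22.3300; S(3,+1) = 43.4066; S(3,+2) = 84.3767; S(3,+3) = 164.0173
Terminal payoffs V(N, j) = max(K - S_T, 0):
  V(3,-3) = 19.719901; V(3,-2) = 16.850446; V(3,-1) = 11.272601; V(3,+0) = 0.430000; V(3,+1) = 0.000000; V(3,+2) = 0.000000; V(3,+3) = 0.000000
Backward induction: V(k, j) = exp(-r*dt) * [p_u * V(k+1, j+1) + p_m * V(k+1, j) + p_d * V(k+1, j-1)]
  V(2,-2) = exp(-r*dt) * [p_u*11.272601 + p_m*16.850446 + p_d*19.719901] = 16.123954
  V(2,-1) = exp(-r*dt) * [p_u*0.430000 + p_m*11.272601 + p_d*16.850446] = 10.550816
  V(2,+0) = exp(-r*dt) * [p_u*0.000000 + p_m*0.430000 + p_d*11.272601] = 2.432060
  V(2,+1) = exp(-r*dt) * [p_u*0.000000 + p_m*0.000000 + p_d*0.430000] = 0.082189
  V(2,+2) = exp(-r*dt) * [p_u*0.000000 + p_m*0.000000 + p_d*0.000000] = 0.000000
  V(1,-1) = exp(-r*dt) * [p_u*2.432060 + p_m*10.550816 + p_d*16.123954] = 10.209471
  V(1,+0) = exp(-r*dt) * [p_u*0.082189 + p_m*2.432060 + p_d*10.550816] = 3.596718
  V(1,+1) = exp(-r*dt) * [p_u*0.000000 + p_m*0.082189 + p_d*2.432060] = 0.517887
  V(0,+0) = exp(-r*dt) * [p_u*0.517887 + p_m*3.596718 + p_d*10.209471] = 4.340246

Answer: Price = V(0,0) = 4.3402


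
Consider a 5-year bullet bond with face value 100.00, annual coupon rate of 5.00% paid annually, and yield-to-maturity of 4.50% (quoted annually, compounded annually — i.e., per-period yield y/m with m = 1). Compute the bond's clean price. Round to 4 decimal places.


Answer: Price = 102.1950

Derivation:
Coupon per period c = face * coupon_rate / m = 5.000000
Periods per year m = 1; per-period yield y/m = 0.045000
Number of cashflows N = 5
Cashflows (t years, CF_t, discount factor 1/(1+y/m)^(m*t), PV):
  t = 1.0000: CF_t = 5.000000, DF = 0.956938, PV = 4.784689
  t = 2.0000: CF_t = 5.000000, DF = 0.915730, PV = 4.578650
  t = 3.0000: CF_t = 5.000000, DF = 0.876297, PV = 4.381483
  t = 4.0000: CF_t = 5.000000, DF = 0.838561, PV = 4.192807
  t = 5.0000: CF_t = 105.000000, DF = 0.802451, PV = 84.257360
Price P = sum_t PV_t = 102.194988


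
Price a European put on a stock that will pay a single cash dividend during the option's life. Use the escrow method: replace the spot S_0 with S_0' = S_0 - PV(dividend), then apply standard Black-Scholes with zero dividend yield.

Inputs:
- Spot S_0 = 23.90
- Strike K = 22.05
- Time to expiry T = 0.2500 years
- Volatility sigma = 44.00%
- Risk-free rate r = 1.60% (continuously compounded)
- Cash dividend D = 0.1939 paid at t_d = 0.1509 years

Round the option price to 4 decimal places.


Answer: Price = 1.2467

Derivation:
PV(D) = D * exp(-r * t_d) = 0.1939 * 0.99758851 = 0.19343241
S_0' = S_0 - PV(D) = 23.9000 - 0.19343241 = 23.70656759
d1 = (ln(S_0'/K) + (r + sigma^2/2)*T) / (sigma*sqrt(T)) = 0.45745237
d2 = d1 - sigma*sqrt(T) = 0.23745237
exp(-rT) = 0.99600799
N(-d1) = 0.32367297; N(-d2) = 0.40615293
P = K * exp(-rT) * N(-d2) - S_0' * N(-d1) = 22.0500 * 0.99600799 * 0.40615293 - 23.70656759 * 0.32367297 = 1.2467


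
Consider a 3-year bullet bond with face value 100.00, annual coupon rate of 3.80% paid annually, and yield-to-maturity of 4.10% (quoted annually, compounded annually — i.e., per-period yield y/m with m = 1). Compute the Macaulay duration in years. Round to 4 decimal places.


Answer: Macaulay duration = 2.8910 years

Derivation:
Coupon per period c = face * coupon_rate / m = 3.800000
Periods per year m = 1; per-period yield y/m = 0.041000
Number of cashflows N = 3
Cashflows (t years, CF_t, discount factor 1/(1+y/m)^(m*t), PV):
  t = 1.0000: CF_t = 3.800000, DF = 0.960615, PV = 3.650336
  t = 2.0000: CF_t = 3.800000, DF = 0.922781, PV = 3.506567
  t = 3.0000: CF_t = 103.800000, DF = 0.886437, PV = 92.012147
Price P = sum_t PV_t = 99.169050
Macaulay numerator sum_t t * PV_t:
  t * PV_t at t = 1.0000: 3.650336
  t * PV_t at t = 2.0000: 7.013134
  t * PV_t at t = 3.0000: 276.036441
Macaulay duration D = (sum_t t * PV_t) / P = 286.699911 / 99.169050 = 2.891022


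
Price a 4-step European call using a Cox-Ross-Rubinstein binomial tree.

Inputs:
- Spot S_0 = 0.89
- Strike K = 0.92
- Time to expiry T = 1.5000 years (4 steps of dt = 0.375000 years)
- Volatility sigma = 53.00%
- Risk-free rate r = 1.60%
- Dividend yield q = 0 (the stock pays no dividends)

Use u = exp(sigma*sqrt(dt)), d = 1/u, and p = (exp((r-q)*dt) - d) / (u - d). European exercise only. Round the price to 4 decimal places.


Answer: Price = V(0,0) = 0.2148

Derivation:
dt = T/N = 0.375000
u = exp(sigma*sqrt(dt)) = 1.383418; d = 1/u = 0.722847
p = (exp((r-q)*dt) - d) / (u - d) = 0.428676
Discount per step: exp(-r*dt) = 0.994018
Stock lattice S(k, i) with i counting down-moves:
  k=0: S(0,0) = 0.8900
  k=1: S(1,0) = 1.2312; S(1,1) = 0.6433
  k=2: S(2,0) = 1.7033; S(2,1) = 0.8900; S(2,2) = 0.4650
  k=3: S(3,0) = 2.3564; S(3,1) = 1.2312; S(3,2) = 0.6433; S(3,3) = 0.3361
  k=4: S(4,0) = 3.2599; S(4,1) = 1.7033; S(4,2) = 0.8900; S(4,3) = 0.4650; S(4,4) = 0.2430
Terminal payoffs V(N, i) = max(S_T - K, 0):
  V(4,0) = 2.339897; V(4,1) = 0.783323; V(4,2) = 0.000000; V(4,3) = 0.000000; V(4,4) = 0.000000
Backward induction: V(k, i) = exp(-r*dt) * [p * V(k+1, i) + (1-p) * V(k+1, i+1)].
  V(3,0) = exp(-r*dt) * [p*2.339897 + (1-p)*0.783323] = 1.441911
  V(3,1) = exp(-r*dt) * [p*0.783323 + (1-p)*0.000000] = 0.333783
  V(3,2) = exp(-r*dt) * [p*0.000000 + (1-p)*0.000000] = 0.000000
  V(3,3) = exp(-r*dt) * [p*0.000000 + (1-p)*0.000000] = 0.000000
  V(2,0) = exp(-r*dt) * [p*1.441911 + (1-p)*0.333783] = 0.803972
  V(2,1) = exp(-r*dt) * [p*0.333783 + (1-p)*0.000000] = 0.142229
  V(2,2) = exp(-r*dt) * [p*0.000000 + (1-p)*0.000000] = 0.000000
  V(1,0) = exp(-r*dt) * [p*0.803972 + (1-p)*0.142229] = 0.423354
  V(1,1) = exp(-r*dt) * [p*0.142229 + (1-p)*0.000000] = 0.060605
  V(0,0) = exp(-r*dt) * [p*0.423354 + (1-p)*0.060605] = 0.214814


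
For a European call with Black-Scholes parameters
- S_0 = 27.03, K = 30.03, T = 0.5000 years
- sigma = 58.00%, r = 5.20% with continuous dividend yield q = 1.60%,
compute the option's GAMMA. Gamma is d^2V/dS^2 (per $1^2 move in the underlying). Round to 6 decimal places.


Answer: Gamma = 0.035700

Derivation:
d1 = -0.0076794764; d2 = -0.4178014095
phi(d1) = 0.3989305169; exp(-qT) = 0.9920319148; exp(-rT) = 0.9743350896
Gamma = exp(-qT) * phi(d1) / (S * sigma * sqrt(T)) = 0.9920319148 * 0.3989305169 / (27.0300 * 0.5800 * 0.7071067812) = 0.035700


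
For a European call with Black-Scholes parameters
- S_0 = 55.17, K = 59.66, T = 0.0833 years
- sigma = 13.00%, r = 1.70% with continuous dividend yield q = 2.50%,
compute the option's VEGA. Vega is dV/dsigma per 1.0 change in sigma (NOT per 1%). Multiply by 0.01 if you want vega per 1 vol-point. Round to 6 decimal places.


d1 = -2.0843396159; d2 = -2.1218598771
phi(d1) = 0.0454485505; exp(-qT) = 0.9979196669; exp(-rT) = 0.9985849022
Vega = S * exp(-qT) * phi(d1) * sqrt(T) = 55.1700 * 0.9979196669 * 0.0454485505 * 0.2886173938 = 0.722173

Answer: Vega = 0.722173


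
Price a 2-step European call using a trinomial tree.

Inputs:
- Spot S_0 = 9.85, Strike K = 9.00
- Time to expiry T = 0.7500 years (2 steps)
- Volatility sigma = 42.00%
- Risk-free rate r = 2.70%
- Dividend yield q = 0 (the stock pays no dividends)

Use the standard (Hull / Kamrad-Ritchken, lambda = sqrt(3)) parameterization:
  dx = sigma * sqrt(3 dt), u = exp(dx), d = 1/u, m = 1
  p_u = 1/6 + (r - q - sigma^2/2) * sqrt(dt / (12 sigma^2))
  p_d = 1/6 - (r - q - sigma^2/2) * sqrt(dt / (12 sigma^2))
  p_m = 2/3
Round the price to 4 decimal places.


Answer: Price = V(0,0) = 1.8817

Derivation:
dt = T/N = 0.375000; dx = sigma*sqrt(3*dt) = 0.445477
u = exp(dx) = 1.561235; d = 1/u = 0.640519
p_u = 0.140908, p_m = 0.666667, p_d = 0.192426
Discount per step: exp(-r*dt) = 0.989926
Stock lattice S(k, j) with j the centered position index:
  k=0: S(0,+0) = 9.8500
  k=1: S(1,-1) = 6.3091; S(1,+0) = 9.8500; S(1,+1) = 15.3782
  k=2: S(2,-2) = 4.0411; S(2,-1) = 6.3091; S(2,+0) = 9.8500; S(2,+1) = 15.3782; S(2,+2) = 24.0089
Terminal payoffs V(N, j) = max(S_T - K, 0):
  V(2,-2) = 0.000000; V(2,-1) = 0.000000; V(2,+0) = 0.850000; V(2,+1) = 6.378166; V(2,+2) = 15.008934
Backward induction: V(k, j) = exp(-r*dt) * [p_u * V(k+1, j+1) + p_m * V(k+1, j) + p_d * V(k+1, j-1)]
  V(1,-1) = exp(-r*dt) * [p_u*0.850000 + p_m*0.000000 + p_d*0.000000] = 0.118565
  V(1,+0) = exp(-r*dt) * [p_u*6.378166 + p_m*0.850000 + p_d*0.000000] = 1.450638
  V(1,+1) = exp(-r*dt) * [p_u*15.008934 + p_m*6.378166 + p_d*0.850000] = 6.464760
  V(0,+0) = exp(-r*dt) * [p_u*6.464760 + p_m*1.450638 + p_d*0.118565] = 1.881693


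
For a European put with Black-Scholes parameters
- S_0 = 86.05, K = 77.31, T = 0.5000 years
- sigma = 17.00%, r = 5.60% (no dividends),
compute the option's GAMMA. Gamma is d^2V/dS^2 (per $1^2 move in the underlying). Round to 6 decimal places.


d1 = 1.1840312492; d2 = 1.0638230964
phi(d1) = 0.1979177907; exp(-qT) = 1.0000000000; exp(-rT) = 0.9723883668
Gamma = exp(-qT) * phi(d1) / (S * sigma * sqrt(T)) = 1.0000000000 * 0.1979177907 / (86.0500 * 0.1700 * 0.7071067812) = 0.019134

Answer: Gamma = 0.019134


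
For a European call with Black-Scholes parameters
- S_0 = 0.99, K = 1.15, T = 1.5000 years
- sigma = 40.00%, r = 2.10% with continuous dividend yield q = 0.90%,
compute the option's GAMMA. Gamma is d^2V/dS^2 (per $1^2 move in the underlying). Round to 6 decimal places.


Answer: Gamma = 0.811297

Derivation:
d1 = -0.0241117120; d2 = -0.5140096605
phi(d1) = 0.3988263298; exp(-qT) = 0.9865907163; exp(-rT) = 0.9689909565
Gamma = exp(-qT) * phi(d1) / (S * sigma * sqrt(T)) = 0.9865907163 * 0.3988263298 / (0.9900 * 0.4000 * 1.2247448714) = 0.811297


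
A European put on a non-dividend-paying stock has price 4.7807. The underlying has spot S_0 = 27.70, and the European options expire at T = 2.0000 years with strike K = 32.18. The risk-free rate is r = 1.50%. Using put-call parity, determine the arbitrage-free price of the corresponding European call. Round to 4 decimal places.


Put-call parity: C - P = S_0 * exp(-qT) - K * exp(-rT).
S_0 * exp(-qT) = 27.7000 * 1.00000000 = 27.70000000
K * exp(-rT) = 32.1800 * 0.97044553 = 31.22893727
C = P + S*exp(-qT) - K*exp(-rT)
C = 4.7807 + 27.70000000 - 31.22893727 = 1.2518

Answer: Call price = 1.2518


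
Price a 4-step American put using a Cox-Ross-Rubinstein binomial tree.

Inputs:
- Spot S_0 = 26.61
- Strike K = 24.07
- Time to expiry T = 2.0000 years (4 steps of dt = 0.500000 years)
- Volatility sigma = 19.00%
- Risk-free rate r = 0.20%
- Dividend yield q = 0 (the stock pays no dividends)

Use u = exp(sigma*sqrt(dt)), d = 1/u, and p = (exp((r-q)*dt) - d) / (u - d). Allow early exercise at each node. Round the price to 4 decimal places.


Answer: Price = V(0,0) = 1.7117

Derivation:
dt = T/N = 0.500000
u = exp(sigma*sqrt(dt)) = 1.143793; d = 1/u = 0.874284
p = (exp((r-q)*dt) - d) / (u - d) = 0.470175
Discount per step: exp(-r*dt) = 0.999000
Stock lattice S(k, i) with i counting down-moves:
  k=0: S(0,0) = 26.6100
  k=1: S(1,0) = 30.4363; S(1,1) = 23.2647
  k=2: S(2,0) = 34.8129; S(2,1) = 26.6100; S(2,2) = 20.3399
  k=3: S(3,0) = 39.8188; S(3,1) = 30.4363; S(3,2) = 23.2647; S(3,3) = 17.7829
  k=4: S(4,0) = 45.5444; S(4,1) = 34.8129; S(4,2) = 26.6100; S(4,3) = 20.3399; S(4,4) = 15.5473
Terminal payoffs V(N, i) = max(K - S_T, 0):
  V(4,0) = 0.000000; V(4,1) = 0.000000; V(4,2) = 0.000000; V(4,3) = 3.730059; V(4,4) = 8.522716
Backward induction: V(k, i) = exp(-r*dt) * [p * V(k+1, i) + (1-p) * V(k+1, i+1)]; then take max(V_cont, immediate exercise) for American.
  V(3,0) = exp(-r*dt) * [p*0.000000 + (1-p)*0.000000] = 0.000000; exercise = 0.000000; V(3,0) = max -> 0.000000
  V(3,1) = exp(-r*dt) * [p*0.000000 + (1-p)*0.000000] = 0.000000; exercise = 0.000000; V(3,1) = max -> 0.000000
  V(3,2) = exp(-r*dt) * [p*0.000000 + (1-p)*3.730059] = 1.974302; exercise = 0.805309; V(3,2) = max -> 1.974302
  V(3,3) = exp(-r*dt) * [p*3.730059 + (1-p)*8.522716] = 6.263062; exercise = 6.287120; V(3,3) = max -> 6.287120
  V(2,0) = exp(-r*dt) * [p*0.000000 + (1-p)*0.000000] = 0.000000; exercise = 0.000000; V(2,0) = max -> 0.000000
  V(2,1) = exp(-r*dt) * [p*0.000000 + (1-p)*1.974302] = 1.044989; exercise = 0.000000; V(2,1) = max -> 1.044989
  V(2,2) = exp(-r*dt) * [p*1.974302 + (1-p)*6.287120] = 4.255083; exercise = 3.730059; V(2,2) = max -> 4.255083
  V(1,0) = exp(-r*dt) * [p*0.000000 + (1-p)*1.044989] = 0.553108; exercise = 0.000000; V(1,0) = max -> 0.553108
  V(1,1) = exp(-r*dt) * [p*1.044989 + (1-p)*4.255083] = 2.743032; exercise = 0.805309; V(1,1) = max -> 2.743032
  V(0,0) = exp(-r*dt) * [p*0.553108 + (1-p)*2.743032] = 1.711672; exercise = 0.000000; V(0,0) = max -> 1.711672


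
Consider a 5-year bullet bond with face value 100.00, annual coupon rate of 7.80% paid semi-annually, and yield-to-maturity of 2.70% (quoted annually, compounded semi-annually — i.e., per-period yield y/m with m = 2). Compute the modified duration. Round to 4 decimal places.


Coupon per period c = face * coupon_rate / m = 3.900000
Periods per year m = 2; per-period yield y/m = 0.013500
Number of cashflows N = 10
Cashflows (t years, CF_t, discount factor 1/(1+y/m)^(m*t), PV):
  t = 0.5000: CF_t = 3.900000, DF = 0.986680, PV = 3.848051
  t = 1.0000: CF_t = 3.900000, DF = 0.973537, PV = 3.796795
  t = 1.5000: CF_t = 3.900000, DF = 0.960569, PV = 3.746221
  t = 2.0000: CF_t = 3.900000, DF = 0.947774, PV = 3.696320
  t = 2.5000: CF_t = 3.900000, DF = 0.935150, PV = 3.647085
  t = 3.0000: CF_t = 3.900000, DF = 0.922694, PV = 3.598505
  t = 3.5000: CF_t = 3.900000, DF = 0.910403, PV = 3.550572
  t = 4.0000: CF_t = 3.900000, DF = 0.898276, PV = 3.503278
  t = 4.5000: CF_t = 3.900000, DF = 0.886311, PV = 3.456614
  t = 5.0000: CF_t = 103.900000, DF = 0.874505, PV = 90.861106
Price P = sum_t PV_t = 123.704545
First compute Macaulay numerator sum_t t * PV_t:
  t * PV_t at t = 0.5000: 1.924026
  t * PV_t at t = 1.0000: 3.796795
  t * PV_t at t = 1.5000: 5.619331
  t * PV_t at t = 2.0000: 7.392641
  t * PV_t at t = 2.5000: 9.117712
  t * PV_t at t = 3.0000: 10.795514
  t * PV_t at t = 3.5000: 12.427002
  t * PV_t at t = 4.0000: 14.013111
  t * PV_t at t = 4.5000: 15.554761
  t * PV_t at t = 5.0000: 454.305528
Macaulay duration D = 534.946421 / 123.704545 = 4.324388
Modified duration = D / (1 + y/m) = 4.324388 / (1 + 0.013500) = 4.266786

Answer: Modified duration = 4.2668


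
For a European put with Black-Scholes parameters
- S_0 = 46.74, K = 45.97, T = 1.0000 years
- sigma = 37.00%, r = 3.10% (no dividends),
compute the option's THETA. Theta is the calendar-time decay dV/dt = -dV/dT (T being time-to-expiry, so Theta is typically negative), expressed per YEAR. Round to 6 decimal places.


d1 = 0.3136792413; d2 = -0.0563207587
phi(d1) = 0.3797903586; exp(-qT) = 1.0000000000; exp(-rT) = 0.9694755731
Theta = -S*exp(-qT)*phi(d1)*sigma/(2*sqrt(T)) + r*K*exp(-rT)*N(-d2) - q*S*exp(-qT)*N(-d1)
N(-d1) = 0.3768823343; N(-d2) = 0.5224568590; sqrt(T) = 1.0000000000
Term 1 = -46.7400 * 1.0000000000 * 0.3797903586 * 0.3700 / (2 * 1.0000000000) = -3.2840092518
Term 2 = 0.0310 * 45.9700 * 0.9694755731 * 0.5224568590 = 0.7218110126
Term 3 = 0 (no dividend yield, q = 0)
Theta = -3.2840092518 + (0.7218110126) + (0.0000000000) = -2.562198

Answer: Theta = -2.562198


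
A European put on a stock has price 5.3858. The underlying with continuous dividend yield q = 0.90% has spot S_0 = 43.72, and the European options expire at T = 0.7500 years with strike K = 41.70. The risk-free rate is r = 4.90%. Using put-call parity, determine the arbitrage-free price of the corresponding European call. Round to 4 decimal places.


Answer: Call price = 8.6163

Derivation:
Put-call parity: C - P = S_0 * exp(-qT) - K * exp(-rT).
S_0 * exp(-qT) = 43.7200 * 0.99327273 = 43.42588376
K * exp(-rT) = 41.7000 * 0.96391708 = 40.19534242
C = P + S*exp(-qT) - K*exp(-rT)
C = 5.3858 + 43.42588376 - 40.19534242 = 8.6163


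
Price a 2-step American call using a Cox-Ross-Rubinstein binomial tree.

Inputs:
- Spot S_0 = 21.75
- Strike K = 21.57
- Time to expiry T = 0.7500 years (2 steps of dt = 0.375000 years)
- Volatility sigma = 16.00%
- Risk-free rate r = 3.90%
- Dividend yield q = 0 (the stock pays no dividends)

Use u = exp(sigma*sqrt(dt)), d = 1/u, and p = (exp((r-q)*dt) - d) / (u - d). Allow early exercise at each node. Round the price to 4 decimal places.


Answer: Price = V(0,0) = 1.5257

Derivation:
dt = T/N = 0.375000
u = exp(sigma*sqrt(dt)) = 1.102940; d = 1/u = 0.906667
p = (exp((r-q)*dt) - d) / (u - d) = 0.550586
Discount per step: exp(-r*dt) = 0.985481
Stock lattice S(k, i) with i counting down-moves:
  k=0: S(0,0) = 21.7500
  k=1: S(1,0) = 23.9890; S(1,1) = 19.7200
  k=2: S(2,0) = 26.4584; S(2,1) = 21.7500; S(2,2) = 17.8795
Terminal payoffs V(N, i) = max(S_T - K, 0):
  V(2,0) = 4.888380; V(2,1) = 0.180000; V(2,2) = 0.000000
Backward induction: V(k, i) = exp(-r*dt) * [p * V(k+1, i) + (1-p) * V(k+1, i+1)]; then take max(V_cont, immediate exercise) for American.
  V(1,0) = exp(-r*dt) * [p*4.888380 + (1-p)*0.180000] = 2.732117; exercise = 2.418951; V(1,0) = max -> 2.732117
  V(1,1) = exp(-r*dt) * [p*0.180000 + (1-p)*0.000000] = 0.097667; exercise = 0.000000; V(1,1) = max -> 0.097667
  V(0,0) = exp(-r*dt) * [p*2.732117 + (1-p)*0.097667] = 1.525680; exercise = 0.180000; V(0,0) = max -> 1.525680


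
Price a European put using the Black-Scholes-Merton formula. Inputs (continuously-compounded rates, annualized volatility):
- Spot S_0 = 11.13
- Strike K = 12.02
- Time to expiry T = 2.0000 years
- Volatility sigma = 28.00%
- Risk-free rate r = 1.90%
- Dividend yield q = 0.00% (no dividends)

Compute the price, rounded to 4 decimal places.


Answer: Price = 2.0109

Derivation:
d1 = (ln(S/K) + (r - q + 0.5*sigma^2) * T) / (sigma * sqrt(T)) = 0.09968245
d2 = d1 - sigma * sqrt(T) = -0.29629735
exp(-rT) = 0.96271294; exp(-qT) = 1.00000000
P = K * exp(-rT) * N(-d2) - S_0 * exp(-qT) * N(-d1)
N(-d1) = 0.46029822; N(-d2) = 0.61649849
P = 12.0200 * 0.96271294 * 0.61649849 - 11.1300 * 1.00000000 * 0.46029822 = 2.0109


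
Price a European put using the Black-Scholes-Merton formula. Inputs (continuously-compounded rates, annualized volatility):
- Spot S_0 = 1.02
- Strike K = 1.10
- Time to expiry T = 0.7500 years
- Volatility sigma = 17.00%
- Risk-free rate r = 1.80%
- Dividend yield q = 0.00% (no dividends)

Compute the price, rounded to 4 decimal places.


d1 = (ln(S/K) + (r - q + 0.5*sigma^2) * T) / (sigma * sqrt(T)) = -0.34756522
d2 = d1 - sigma * sqrt(T) = -0.49478954
exp(-rT) = 0.98659072; exp(-qT) = 1.00000000
P = K * exp(-rT) * N(-d2) - S_0 * exp(-qT) * N(-d1)
N(-d1) = 0.63591663; N(-d2) = 0.68962565
P = 1.1000 * 0.98659072 * 0.68962565 - 1.0200 * 1.00000000 * 0.63591663 = 0.0998

Answer: Price = 0.0998


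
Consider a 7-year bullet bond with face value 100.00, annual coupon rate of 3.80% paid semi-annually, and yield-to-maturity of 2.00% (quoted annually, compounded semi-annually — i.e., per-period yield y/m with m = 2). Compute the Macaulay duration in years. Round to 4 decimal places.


Answer: Macaulay duration = 6.2633 years

Derivation:
Coupon per period c = face * coupon_rate / m = 1.900000
Periods per year m = 2; per-period yield y/m = 0.010000
Number of cashflows N = 14
Cashflows (t years, CF_t, discount factor 1/(1+y/m)^(m*t), PV):
  t = 0.5000: CF_t = 1.900000, DF = 0.990099, PV = 1.881188
  t = 1.0000: CF_t = 1.900000, DF = 0.980296, PV = 1.862562
  t = 1.5000: CF_t = 1.900000, DF = 0.970590, PV = 1.844121
  t = 2.0000: CF_t = 1.900000, DF = 0.960980, PV = 1.825863
  t = 2.5000: CF_t = 1.900000, DF = 0.951466, PV = 1.807785
  t = 3.0000: CF_t = 1.900000, DF = 0.942045, PV = 1.789886
  t = 3.5000: CF_t = 1.900000, DF = 0.932718, PV = 1.772164
  t = 4.0000: CF_t = 1.900000, DF = 0.923483, PV = 1.754618
  t = 4.5000: CF_t = 1.900000, DF = 0.914340, PV = 1.737246
  t = 5.0000: CF_t = 1.900000, DF = 0.905287, PV = 1.720045
  t = 5.5000: CF_t = 1.900000, DF = 0.896324, PV = 1.703015
  t = 6.0000: CF_t = 1.900000, DF = 0.887449, PV = 1.686154
  t = 6.5000: CF_t = 1.900000, DF = 0.878663, PV = 1.669459
  t = 7.0000: CF_t = 101.900000, DF = 0.869963, PV = 88.649227
Price P = sum_t PV_t = 111.703333
Macaulay numerator sum_t t * PV_t:
  t * PV_t at t = 0.5000: 0.940594
  t * PV_t at t = 1.0000: 1.862562
  t * PV_t at t = 1.5000: 2.766182
  t * PV_t at t = 2.0000: 3.651725
  t * PV_t at t = 2.5000: 4.519462
  t * PV_t at t = 3.0000: 5.369658
  t * PV_t at t = 3.5000: 6.202575
  t * PV_t at t = 4.0000: 7.018472
  t * PV_t at t = 4.5000: 7.817605
  t * PV_t at t = 5.0000: 8.600226
  t * PV_t at t = 5.5000: 9.366583
  t * PV_t at t = 6.0000: 10.116921
  t * PV_t at t = 6.5000: 10.851483
  t * PV_t at t = 7.0000: 620.544586
Macaulay duration D = (sum_t t * PV_t) / P = 699.628636 / 111.703333 = 6.263275


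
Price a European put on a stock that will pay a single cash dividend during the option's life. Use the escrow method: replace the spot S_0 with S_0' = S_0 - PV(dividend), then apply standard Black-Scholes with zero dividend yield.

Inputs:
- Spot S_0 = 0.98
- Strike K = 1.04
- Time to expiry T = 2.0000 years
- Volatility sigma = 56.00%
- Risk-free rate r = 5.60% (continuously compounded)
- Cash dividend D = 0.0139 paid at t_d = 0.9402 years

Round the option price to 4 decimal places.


PV(D) = D * exp(-r * t_d) = 0.0139 * 0.94871087 = 0.01318708
S_0' = S_0 - PV(D) = 0.9800 - 0.01318708 = 0.96681292
d1 = (ln(S_0'/K) + (r + sigma^2/2)*T) / (sigma*sqrt(T)) = 0.44526138
d2 = d1 - sigma*sqrt(T) = -0.34669822
exp(-rT) = 0.89404426
N(-d1) = 0.32806544; N(-d2) = 0.63559098
P = K * exp(-rT) * N(-d2) - S_0' * N(-d1) = 1.0400 * 0.89404426 * 0.63559098 - 0.96681292 * 0.32806544 = 0.2738

Answer: Price = 0.2738


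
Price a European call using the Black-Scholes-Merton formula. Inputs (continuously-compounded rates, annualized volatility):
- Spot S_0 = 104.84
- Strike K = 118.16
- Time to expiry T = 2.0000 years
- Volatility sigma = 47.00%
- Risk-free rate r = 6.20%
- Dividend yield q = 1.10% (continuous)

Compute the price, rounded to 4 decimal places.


Answer: Price = 26.0385

Derivation:
d1 = (ln(S/K) + (r - q + 0.5*sigma^2) * T) / (sigma * sqrt(T)) = 0.30585489
d2 = d1 - sigma * sqrt(T) = -0.35882549
exp(-rT) = 0.88337984; exp(-qT) = 0.97824024
C = S_0 * exp(-qT) * N(d1) - K * exp(-rT) * N(d2)
N(d1) = 0.62014243; N(d2) = 0.35986282
C = 104.8400 * 0.97824024 * 0.62014243 - 118.1600 * 0.88337984 * 0.35986282 = 26.0385


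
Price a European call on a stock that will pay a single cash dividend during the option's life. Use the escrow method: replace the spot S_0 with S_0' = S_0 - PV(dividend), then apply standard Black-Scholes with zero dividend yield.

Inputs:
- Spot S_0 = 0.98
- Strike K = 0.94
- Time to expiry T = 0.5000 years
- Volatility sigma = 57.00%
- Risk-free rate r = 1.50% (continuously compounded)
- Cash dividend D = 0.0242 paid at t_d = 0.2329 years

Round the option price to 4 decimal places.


PV(D) = D * exp(-r * t_d) = 0.0242 * 0.99651260 = 0.02411560
S_0' = S_0 - PV(D) = 0.9800 - 0.02411560 = 0.95588440
d1 = (ln(S_0'/K) + (r + sigma^2/2)*T) / (sigma*sqrt(T)) = 0.26170916
d2 = d1 - sigma*sqrt(T) = -0.14134170
exp(-rT) = 0.99252805
N(d1) = 0.60322716; N(d2) = 0.44380000
C = S_0' * N(d1) - K * exp(-rT) * N(d2) = 0.95588440 * 0.60322716 - 0.9400 * 0.99252805 * 0.44380000 = 0.1626

Answer: Price = 0.1626


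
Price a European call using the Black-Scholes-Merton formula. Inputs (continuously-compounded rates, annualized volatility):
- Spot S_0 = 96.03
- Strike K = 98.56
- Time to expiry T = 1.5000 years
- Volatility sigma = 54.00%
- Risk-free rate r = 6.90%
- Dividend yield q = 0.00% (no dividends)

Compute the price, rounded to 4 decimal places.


d1 = (ln(S/K) + (r - q + 0.5*sigma^2) * T) / (sigma * sqrt(T)) = 0.44785615
d2 = d1 - sigma * sqrt(T) = -0.21350608
exp(-rT) = 0.90167602; exp(-qT) = 1.00000000
C = S_0 * exp(-qT) * N(d1) - K * exp(-rT) * N(d2)
N(d1) = 0.67287149; N(d2) = 0.41546612
C = 96.0300 * 1.00000000 * 0.67287149 - 98.5600 * 0.90167602 * 0.41546612 = 27.6937

Answer: Price = 27.6937


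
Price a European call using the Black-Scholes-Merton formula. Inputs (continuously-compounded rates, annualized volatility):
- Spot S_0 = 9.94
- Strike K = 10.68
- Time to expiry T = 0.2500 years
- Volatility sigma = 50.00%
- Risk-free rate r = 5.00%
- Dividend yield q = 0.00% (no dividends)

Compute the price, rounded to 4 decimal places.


Answer: Price = 0.7437

Derivation:
d1 = (ln(S/K) + (r - q + 0.5*sigma^2) * T) / (sigma * sqrt(T)) = -0.11222325
d2 = d1 - sigma * sqrt(T) = -0.36222325
exp(-rT) = 0.98757780; exp(-qT) = 1.00000000
C = S_0 * exp(-qT) * N(d1) - K * exp(-rT) * N(d2)
N(d1) = 0.45532320; N(d2) = 0.35859260
C = 9.9400 * 1.00000000 * 0.45532320 - 10.6800 * 0.98757780 * 0.35859260 = 0.7437


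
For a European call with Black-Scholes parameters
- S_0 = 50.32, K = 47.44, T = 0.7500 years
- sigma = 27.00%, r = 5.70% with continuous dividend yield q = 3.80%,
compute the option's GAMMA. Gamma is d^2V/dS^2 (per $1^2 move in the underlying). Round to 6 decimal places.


d1 = 0.4299093702; d2 = 0.1960825112
phi(d1) = 0.3637277734; exp(-qT) = 0.9719022941; exp(-rT) = 0.9581508979
Gamma = exp(-qT) * phi(d1) / (S * sigma * sqrt(T)) = 0.9719022941 * 0.3637277734 / (50.3200 * 0.2700 * 0.8660254038) = 0.030044

Answer: Gamma = 0.030044


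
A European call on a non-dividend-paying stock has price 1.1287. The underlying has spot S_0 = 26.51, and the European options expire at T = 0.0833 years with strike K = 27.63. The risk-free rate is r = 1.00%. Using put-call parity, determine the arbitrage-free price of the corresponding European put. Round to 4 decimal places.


Put-call parity: C - P = S_0 * exp(-qT) - K * exp(-rT).
S_0 * exp(-qT) = 26.5100 * 1.00000000 = 26.51000000
K * exp(-rT) = 27.6300 * 0.99916735 = 27.60699379
P = C - S*exp(-qT) + K*exp(-rT)
P = 1.1287 - 26.51000000 + 27.60699379 = 2.2257

Answer: Put price = 2.2257


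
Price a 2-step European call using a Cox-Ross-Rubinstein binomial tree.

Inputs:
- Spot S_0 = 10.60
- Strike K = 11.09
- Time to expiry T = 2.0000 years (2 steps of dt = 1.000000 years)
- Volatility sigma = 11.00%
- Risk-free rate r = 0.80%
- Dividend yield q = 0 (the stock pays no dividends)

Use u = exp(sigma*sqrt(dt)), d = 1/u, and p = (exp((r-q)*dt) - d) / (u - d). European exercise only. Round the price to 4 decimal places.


dt = T/N = 1.000000
u = exp(sigma*sqrt(dt)) = 1.116278; d = 1/u = 0.895834
p = (exp((r-q)*dt) - d) / (u - d) = 0.508964
Discount per step: exp(-r*dt) = 0.992032
Stock lattice S(k, i) with i counting down-moves:
  k=0: S(0,0) = 10.6000
  k=1: S(1,0) = 11.8325; S(1,1) = 9.4958
  k=2: S(2,0) = 13.2084; S(2,1) = 10.6000; S(2,2) = 8.5067
Terminal payoffs V(N, i) = max(S_T - K, 0):
  V(2,0) = 2.118413; V(2,1) = 0.000000; V(2,2) = 0.000000
Backward induction: V(k, i) = exp(-r*dt) * [p * V(k+1, i) + (1-p) * V(k+1, i+1)].
  V(1,0) = exp(-r*dt) * [p*2.118413 + (1-p)*0.000000] = 1.069604
  V(1,1) = exp(-r*dt) * [p*0.000000 + (1-p)*0.000000] = 0.000000
  V(0,0) = exp(-r*dt) * [p*1.069604 + (1-p)*0.000000] = 0.540052

Answer: Price = V(0,0) = 0.5401
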